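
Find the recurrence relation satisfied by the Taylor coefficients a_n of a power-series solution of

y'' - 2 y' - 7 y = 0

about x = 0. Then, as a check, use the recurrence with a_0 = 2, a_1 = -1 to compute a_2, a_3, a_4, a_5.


Substitute y = sum_n a_n x^n.
y''(x) has coefficient (n+2)(n+1) a_{n+2} at x^n;
-2 y'(x) has coefficient -2 (n+1) a_{n+1} at x^n;
-7 y(x) has coefficient -7 a_n at x^n.
Matching x^n: (n+2)(n+1) a_{n+2} - 2 (n+1) a_{n+1} - 7 a_n = 0.
Thus a_{n+2} = [2 (n+1) a_{n+1} + 7 a_n] / ((n+1)(n+2)).

Check with a_0 = 2, a_1 = -1 (apply the recurrence for n = 0, 1, 2, 3): a_0 = 2, a_1 = -1, a_2 = 6, a_3 = 17/6, a_4 = 59/12, a_5 = 71/24.

a_(n+2) = [2 (n+1) a_(n+1) + 7 a_n] / ((n+1)(n+2)); check: a_0 = 2, a_1 = -1, a_2 = 6, a_3 = 17/6, a_4 = 59/12, a_5 = 71/24


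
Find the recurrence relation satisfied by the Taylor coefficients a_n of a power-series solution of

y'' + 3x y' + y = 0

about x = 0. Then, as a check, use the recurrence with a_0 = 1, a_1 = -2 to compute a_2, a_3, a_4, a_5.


Substitute y = sum_n a_n x^n.
y''(x) has coefficient (n+2)(n+1) a_{n+2} at x^n;
3 x y'(x) has coefficient 3 n a_n at x^n (shift);
y(x) has coefficient 1 a_n at x^n.
Matching x^n: (n+2)(n+1) a_{n+2} + (3n + 1) a_n = 0.
Thus a_{n+2} = (-3n - 1) / ((n+1)(n+2)) * a_n.

Check with a_0 = 1, a_1 = -2 (apply the recurrence for n = 0, 1, 2, 3): a_0 = 1, a_1 = -2, a_2 = -1/2, a_3 = 4/3, a_4 = 7/24, a_5 = -2/3.

a_(n+2) = (-3n - 1) / ((n+1)(n+2)) * a_n; check: a_0 = 1, a_1 = -2, a_2 = -1/2, a_3 = 4/3, a_4 = 7/24, a_5 = -2/3


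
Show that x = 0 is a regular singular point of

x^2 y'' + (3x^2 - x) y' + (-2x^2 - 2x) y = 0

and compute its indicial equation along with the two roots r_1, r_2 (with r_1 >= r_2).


Divide by x^2 to reach normal form y'' + P_1(x) y' + P_2(x) y = 0 with P_1(x) = 3 - 1/x and P_2(x) = -2 - 2/x.
x = 0 is a singular point because the y'-coefficient 3 - 1/x has a pole at x = 0 and the y-coefficient -2 - 2/x has a pole at x = 0.
It is a regular singular point because x P_1(x) = p(x) = 3x - 1 and x^2 P_2(x) = q(x) = -2x^2 - 2x are polynomials, hence analytic at x = 0.
p(0) = -1,  q(0) = 0.
Indicial equation: r(r-1) + p(0) r + q(0) = 0, i.e. r^2 + (p(0) - 1) r + q(0) = 0, i.e. r^2 - 2 r = 0.
Discriminant: (-2)^2 - 4(0) = 4, so r = (2 ± 2)/2.
Solving: r_1 = 2, r_2 = 0.

indicial: r^2 - 2 r = 0; roots r_1 = 2, r_2 = 0


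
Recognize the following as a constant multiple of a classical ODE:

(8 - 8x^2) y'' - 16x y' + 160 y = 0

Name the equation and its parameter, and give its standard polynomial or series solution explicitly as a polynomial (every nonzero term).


All three coefficients share the factor 8; dividing through by 8 gives  (1 - x^2) y'' - 2x y' + 20 y = 0.
This matches the Legendre equation (1 - x^2) y'' - 2x y' + n(n+1) y = 0 (note the -2x y' term) with n(n+1) = 20, so n = 4; the polynomial solution is P_4(x).
With y = sum_k a_k x^k, matching x^k gives (k+2)(k+1) a_{k+2} = [k(k+1) - n(n+1)] a_k = (k - 4)(k + 5) a_k. The right side vanishes at k = 4, so the series with the parity of 4 terminates at degree 4.
Standard normalization (P_n(1) = 1): leading coefficient (2n)!/(2^n (n!)^2) = 40320/(16*576) = 35/8, so a_4 = 35/8. Work downward with a_k = (k+1)(k+2) a_{k+2} / ((k - 4)(k + 5)):
  a_2 = (3)(4)(35/8) / ((2 - 4)(2 + 5)) = (105/2)/(-14) = -15/4
  a_0 = (1)(2)(-15/4) / ((0 - 4)(0 + 5)) = (-15/2)/(-20) = 3/8
Hence P_4(x) = 35 x^4/8 - 15 x^2/4 + 3/8.

P_4(x); series = 35 x^4/8 - 15 x^2/4 + 3/8


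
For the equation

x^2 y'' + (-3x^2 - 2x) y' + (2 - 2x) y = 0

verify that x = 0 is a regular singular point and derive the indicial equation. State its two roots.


Divide by x^2 to reach normal form y'' + P_1(x) y' + P_2(x) y = 0 with P_1(x) = -3 - 2/x and P_2(x) = -2/x + 2/x^2.
x = 0 is a singular point because the y'-coefficient -3 - 2/x has a pole at x = 0 and the y-coefficient -2/x + 2/x^2 has a pole at x = 0.
It is a regular singular point because x P_1(x) = p(x) = -3x - 2 and x^2 P_2(x) = q(x) = 2 - 2x are polynomials, hence analytic at x = 0.
p(0) = -2,  q(0) = 2.
Indicial equation: r(r-1) + p(0) r + q(0) = 0, i.e. r^2 + (p(0) - 1) r + q(0) = 0, i.e. r^2 - 3 r + 2 = 0.
Discriminant: (-3)^2 - 4(2) = 1, so r = (3 ± 1)/2.
Solving: r_1 = 2, r_2 = 1.

indicial: r^2 - 3 r + 2 = 0; roots r_1 = 2, r_2 = 1


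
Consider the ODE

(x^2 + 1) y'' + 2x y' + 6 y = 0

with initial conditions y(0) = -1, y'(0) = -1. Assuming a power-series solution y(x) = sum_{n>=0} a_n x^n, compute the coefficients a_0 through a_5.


Ansatz: y(x) = sum_{n>=0} a_n x^n, so y'(x) = sum_{n>=1} n a_n x^(n-1) and y''(x) = sum_{n>=2} n(n-1) a_n x^(n-2).
Substitute into P(x) y'' + Q(x) y' + R(x) y = 0 with P(x) = x^2 + 1, Q(x) = 2x, R(x) = 6, and match powers of x.
Initial conditions: a_0 = -1, a_1 = -1.
Setting the coefficient of each power of x to zero and solving order by order (substituting the coefficients already found):
  x^0: 2 a_2 + 6 a_0 = 0  ->  2 a_2 = -6 a_0 = 6  ->  a_2 = 3
  x^1: 6 a_3 + 8 a_1 = 0  ->  6 a_3 = -8 a_1 = 8  ->  a_3 = 4/3
  x^2: 12 a_4 + 12 a_2 = 0  ->  12 a_4 = -12 a_2 = -36  ->  a_4 = -3
  x^3: 20 a_5 + 18 a_3 = 0  ->  20 a_5 = -18 a_3 = -24  ->  a_5 = -6/5
Truncated series: y(x) = -1 - x + 3 x^2 + (4/3) x^3 - 3 x^4 - (6/5) x^5 + O(x^6).

a_0 = -1; a_1 = -1; a_2 = 3; a_3 = 4/3; a_4 = -3; a_5 = -6/5


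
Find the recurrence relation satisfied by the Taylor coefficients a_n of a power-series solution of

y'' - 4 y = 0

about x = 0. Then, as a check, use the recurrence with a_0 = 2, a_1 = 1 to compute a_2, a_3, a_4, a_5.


Substitute y = sum_n a_n x^n into y'' + (const) y = 0.
y''(x) = sum_{n>=0} (n+2)(n+1) a_{n+2} x^n.
The ODE becomes sum_n [(n+2)(n+1) a_{n+2} - 4 a_n] x^n = 0.
Setting each coefficient to zero gives the recurrence:
  (n+2)(n+1) a_{n+2} - 4 a_n = 0,
  a_{n+2} = 4 / ((n+1)(n+2)) a_n.

Check with a_0 = 2, a_1 = 1 (apply the recurrence for n = 0, 1, 2, 3): a_0 = 2, a_1 = 1, a_2 = 4, a_3 = 2/3, a_4 = 4/3, a_5 = 2/15.

a_{n+2} = 4/((n+1)(n+2)) * a_n; check: a_0 = 2, a_1 = 1, a_2 = 4, a_3 = 2/3, a_4 = 4/3, a_5 = 2/15


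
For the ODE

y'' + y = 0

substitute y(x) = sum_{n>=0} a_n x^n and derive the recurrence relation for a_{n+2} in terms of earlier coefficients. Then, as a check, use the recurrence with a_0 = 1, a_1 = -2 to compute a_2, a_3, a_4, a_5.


Substitute y = sum_n a_n x^n into y'' + (const) y = 0.
y''(x) = sum_{n>=0} (n+2)(n+1) a_{n+2} x^n.
The ODE becomes sum_n [(n+2)(n+1) a_{n+2} + 1 a_n] x^n = 0.
Setting each coefficient to zero gives the recurrence:
  (n+2)(n+1) a_{n+2} + 1 a_n = 0,
  a_{n+2} = -1 / ((n+1)(n+2)) a_n.

Check with a_0 = 1, a_1 = -2 (apply the recurrence for n = 0, 1, 2, 3): a_0 = 1, a_1 = -2, a_2 = -1/2, a_3 = 1/3, a_4 = 1/24, a_5 = -1/60.

a_{n+2} = -1/((n+1)(n+2)) * a_n; check: a_0 = 1, a_1 = -2, a_2 = -1/2, a_3 = 1/3, a_4 = 1/24, a_5 = -1/60


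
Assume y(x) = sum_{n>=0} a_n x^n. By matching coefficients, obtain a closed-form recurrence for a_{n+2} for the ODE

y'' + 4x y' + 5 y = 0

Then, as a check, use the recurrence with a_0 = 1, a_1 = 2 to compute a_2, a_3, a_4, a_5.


Substitute y = sum_n a_n x^n.
y''(x) has coefficient (n+2)(n+1) a_{n+2} at x^n;
4 x y'(x) has coefficient 4 n a_n at x^n (shift);
5 y(x) has coefficient 5 a_n at x^n.
Matching x^n: (n+2)(n+1) a_{n+2} + (4n + 5) a_n = 0.
Thus a_{n+2} = (-4n - 5) / ((n+1)(n+2)) * a_n.

Check with a_0 = 1, a_1 = 2 (apply the recurrence for n = 0, 1, 2, 3): a_0 = 1, a_1 = 2, a_2 = -5/2, a_3 = -3, a_4 = 65/24, a_5 = 51/20.

a_(n+2) = (-4n - 5) / ((n+1)(n+2)) * a_n; check: a_0 = 1, a_1 = 2, a_2 = -5/2, a_3 = -3, a_4 = 65/24, a_5 = 51/20


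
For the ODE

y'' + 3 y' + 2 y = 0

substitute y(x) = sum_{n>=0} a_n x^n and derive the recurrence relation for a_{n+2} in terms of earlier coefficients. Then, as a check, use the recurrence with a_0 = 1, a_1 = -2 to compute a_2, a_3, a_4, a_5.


Substitute y = sum_n a_n x^n.
y''(x) has coefficient (n+2)(n+1) a_{n+2} at x^n;
3 y'(x) has coefficient 3 (n+1) a_{n+1} at x^n;
2 y(x) has coefficient 2 a_n at x^n.
Matching x^n: (n+2)(n+1) a_{n+2} + 3 (n+1) a_{n+1} + 2 a_n = 0.
Thus a_{n+2} = [-3 (n+1) a_{n+1} - 2 a_n] / ((n+1)(n+2)).

Check with a_0 = 1, a_1 = -2 (apply the recurrence for n = 0, 1, 2, 3): a_0 = 1, a_1 = -2, a_2 = 2, a_3 = -4/3, a_4 = 2/3, a_5 = -4/15.

a_(n+2) = [-3 (n+1) a_(n+1) - 2 a_n] / ((n+1)(n+2)); check: a_0 = 1, a_1 = -2, a_2 = 2, a_3 = -4/3, a_4 = 2/3, a_5 = -4/15


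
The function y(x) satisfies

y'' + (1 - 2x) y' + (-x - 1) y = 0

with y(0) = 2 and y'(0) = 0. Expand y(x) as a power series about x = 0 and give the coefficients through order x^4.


Ansatz: y(x) = sum_{n>=0} a_n x^n, so y'(x) = sum_{n>=1} n a_n x^(n-1) and y''(x) = sum_{n>=2} n(n-1) a_n x^(n-2).
Substitute into P(x) y'' + Q(x) y' + R(x) y = 0 with P(x) = 1, Q(x) = 1 - 2x, R(x) = -x - 1, and match powers of x.
Initial conditions: a_0 = 2, a_1 = 0.
Setting the coefficient of each power of x to zero and solving order by order (substituting the coefficients already found):
  x^0: 2 a_2 + a_1 - a_0 = 0  ->  2 a_2 = -a_1 + a_0 = 2  ->  a_2 = 1
  x^1: 6 a_3 + 2 a_2 - 3 a_1 - a_0 = 0  ->  6 a_3 = -2 a_2 + 3 a_1 + a_0 = 0  ->  a_3 = 0
  x^2: 12 a_4 + 3 a_3 - 5 a_2 - a_1 = 0  ->  12 a_4 = -3 a_3 + 5 a_2 + a_1 = 5  ->  a_4 = 5/12
Truncated series: y(x) = 2 + x^2 + (5/12) x^4 + O(x^5).

a_0 = 2; a_1 = 0; a_2 = 1; a_3 = 0; a_4 = 5/12


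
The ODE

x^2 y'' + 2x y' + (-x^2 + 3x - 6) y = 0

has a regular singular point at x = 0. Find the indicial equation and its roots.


Divide by x^2 to reach normal form y'' + P_1(x) y' + P_2(x) y = 0 with P_1(x) = 2/x and P_2(x) = -1 + 3/x - 6/x^2.
x = 0 is a singular point because the y'-coefficient 2/x has a pole at x = 0 and the y-coefficient -1 + 3/x - 6/x^2 has a pole at x = 0.
It is a regular singular point because x P_1(x) = p(x) = 2 and x^2 P_2(x) = q(x) = -x^2 + 3x - 6 are polynomials, hence analytic at x = 0.
p(0) = 2,  q(0) = -6.
Indicial equation: r(r-1) + p(0) r + q(0) = 0, i.e. r^2 + (p(0) - 1) r + q(0) = 0, i.e. r^2 + 1 r - 6 = 0.
Discriminant: (1)^2 - 4(-6) = 25, so r = (-1 ± 5)/2.
Solving: r_1 = 2, r_2 = -3.

indicial: r^2 + 1 r - 6 = 0; roots r_1 = 2, r_2 = -3


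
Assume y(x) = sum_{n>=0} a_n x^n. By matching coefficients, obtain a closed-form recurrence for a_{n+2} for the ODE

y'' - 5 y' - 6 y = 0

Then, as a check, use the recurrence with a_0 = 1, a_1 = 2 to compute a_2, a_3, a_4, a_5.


Substitute y = sum_n a_n x^n.
y''(x) has coefficient (n+2)(n+1) a_{n+2} at x^n;
-5 y'(x) has coefficient -5 (n+1) a_{n+1} at x^n;
-6 y(x) has coefficient -6 a_n at x^n.
Matching x^n: (n+2)(n+1) a_{n+2} - 5 (n+1) a_{n+1} - 6 a_n = 0.
Thus a_{n+2} = [5 (n+1) a_{n+1} + 6 a_n] / ((n+1)(n+2)).

Check with a_0 = 1, a_1 = 2 (apply the recurrence for n = 0, 1, 2, 3): a_0 = 1, a_1 = 2, a_2 = 8, a_3 = 46/3, a_4 = 139/6, a_5 = 833/30.

a_(n+2) = [5 (n+1) a_(n+1) + 6 a_n] / ((n+1)(n+2)); check: a_0 = 1, a_1 = 2, a_2 = 8, a_3 = 46/3, a_4 = 139/6, a_5 = 833/30


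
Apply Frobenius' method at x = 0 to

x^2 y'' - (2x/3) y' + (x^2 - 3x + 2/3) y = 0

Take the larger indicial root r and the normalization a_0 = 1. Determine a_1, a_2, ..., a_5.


Write in Frobenius form y'' + (p(x)/x) y' + (q(x)/x^2) y = 0:
  p(x) = -2/3,  q(x) = x^2 - 3x + 2/3.
Indicial equation: r(r-1) + (-2/3) r + (2/3) = 0 -> roots r_1 = 1, r_2 = 2/3.
Take r = r_1 = 1. Let y(x) = x^r sum_{n>=0} a_n x^n with a_0 = 1.
Substitute y = x^r sum a_n x^n and match x^{r+n}. The recurrence is
  D(n) a_n - 3 a_{n-1} + 1 a_{n-2} = 0,  where D(n) = (r+n)(r+n-1) + (-2/3)(r+n) + (2/3).
  a_n = [3 a_{n-1} - 1 a_{n-2}] / D(n).
Since the indicial polynomial factors as (r - r_1)(r - r_2), D(n) = (r_1 + n - r_1)(r_1 + n - r_2) = n(n + 1/3).
Evaluating step by step (a_0 = 1):
  n = 1: D(1) = 1(1 + 1/3) = 4/3; numerator = 3(1) = 3; a_1 = (3)/(4/3) = 9/4
  n = 2: D(2) = 2(2 + 1/3) = 14/3; numerator = 3(9/4) - 1(1) = 23/4; a_2 = (23/4)/(14/3) = 69/56
  n = 3: D(3) = 3(3 + 1/3) = 10; numerator = 3(69/56) - 1(9/4) = 81/56; a_3 = (81/56)/(10) = 81/560
  n = 4: D(4) = 4(4 + 1/3) = 52/3; numerator = 3(81/560) - 1(69/56) = -447/560; a_4 = (-447/560)/(52/3) = -1341/29120
  n = 5: D(5) = 5(5 + 1/3) = 80/3; numerator = 3(-1341/29120) - 1(81/560) = -1647/5824; a_5 = (-1647/5824)/(80/3) = -4941/465920

r = 1; a_0 = 1; a_1 = 9/4; a_2 = 69/56; a_3 = 81/560; a_4 = -1341/29120; a_5 = -4941/465920


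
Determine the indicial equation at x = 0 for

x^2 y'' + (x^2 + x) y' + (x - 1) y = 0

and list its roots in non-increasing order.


Divide by x^2 to reach normal form y'' + P_1(x) y' + P_2(x) y = 0 with P_1(x) = 1 + 1/x and P_2(x) = 1/x - 1/x^2.
x = 0 is a singular point because the y'-coefficient 1 + 1/x has a pole at x = 0 and the y-coefficient 1/x - 1/x^2 has a pole at x = 0.
It is a regular singular point because x P_1(x) = p(x) = x + 1 and x^2 P_2(x) = q(x) = x - 1 are polynomials, hence analytic at x = 0.
p(0) = 1,  q(0) = -1.
Indicial equation: r(r-1) + p(0) r + q(0) = 0, i.e. r^2 + (p(0) - 1) r + q(0) = 0, i.e. r^2 - 1 = 0.
Discriminant: (0)^2 - 4(-1) = 4, so r = (0 ± 2)/2.
Solving: r_1 = 1, r_2 = -1.

indicial: r^2 - 1 = 0; roots r_1 = 1, r_2 = -1


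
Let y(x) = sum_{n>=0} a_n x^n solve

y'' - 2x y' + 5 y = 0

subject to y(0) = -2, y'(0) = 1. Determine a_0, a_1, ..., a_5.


Ansatz: y(x) = sum_{n>=0} a_n x^n, so y'(x) = sum_{n>=1} n a_n x^(n-1) and y''(x) = sum_{n>=2} n(n-1) a_n x^(n-2).
Substitute into P(x) y'' + Q(x) y' + R(x) y = 0 with P(x) = 1, Q(x) = -2x, R(x) = 5, and match powers of x.
Initial conditions: a_0 = -2, a_1 = 1.
Setting the coefficient of each power of x to zero and solving order by order (substituting the coefficients already found):
  x^0: 2 a_2 + 5 a_0 = 0  ->  2 a_2 = -5 a_0 = 10  ->  a_2 = 5
  x^1: 6 a_3 + 3 a_1 = 0  ->  6 a_3 = -3 a_1 = -3  ->  a_3 = -1/2
  x^2: 12 a_4 + a_2 = 0  ->  12 a_4 = -a_2 = -5  ->  a_4 = -5/12
  x^3: 20 a_5 - a_3 = 0  ->  20 a_5 = a_3 = -1/2  ->  a_5 = -1/40
Truncated series: y(x) = -2 + x + 5 x^2 - (1/2) x^3 - (5/12) x^4 - (1/40) x^5 + O(x^6).

a_0 = -2; a_1 = 1; a_2 = 5; a_3 = -1/2; a_4 = -5/12; a_5 = -1/40


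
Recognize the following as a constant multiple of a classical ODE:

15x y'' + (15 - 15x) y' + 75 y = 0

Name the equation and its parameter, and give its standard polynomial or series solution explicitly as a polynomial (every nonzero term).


All three coefficients share the factor 15; dividing through by 15 gives  x y'' + (1 - x) y' + 5 y = 0.
This matches the Laguerre equation x y'' + (1 - x) y' + n y = 0 with n = 5; the polynomial solution is L_5(x).
With y = sum_k a_k x^k, matching x^k gives (k+1)k a_{k+1} + (k+1) a_{k+1} - k a_k + n a_k = 0, i.e. (k+1)^2 a_{k+1} = (k - n) a_k = (k - 5) a_k. The right side vanishes at k = 5, so the series terminates at degree 5.
Standard normalization L_n(0) = 1 gives a_0 = 1. Work upward with a_{k+1} = (k - 5) a_k / (k+1)^2:
  a_1 = (0 - 5)(1) / 1^2 = -5/1 = -5
  a_2 = (1 - 5)(-5) / 2^2 = 20/4 = 5
  a_3 = (2 - 5)(5) / 3^2 = -15/9 = -5/3
  a_4 = (3 - 5)(-5/3) / 4^2 = (10/3)/16 = 5/24
  a_5 = (4 - 5)(5/24) / 5^2 = (-5/24)/25 = -1/120
Hence L_5(x) = -x^5/120 + 5 x^4/24 - 5 x^3/3 + 5 x^2 - 5 x + 1.

L_5(x); series = -x^5/120 + 5 x^4/24 - 5 x^3/3 + 5 x^2 - 5 x + 1


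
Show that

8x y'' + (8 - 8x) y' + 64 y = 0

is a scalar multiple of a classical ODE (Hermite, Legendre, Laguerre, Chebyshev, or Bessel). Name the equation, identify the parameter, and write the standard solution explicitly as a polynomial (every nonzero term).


All three coefficients share the factor 8; dividing through by 8 gives  x y'' + (1 - x) y' + 8 y = 0.
This matches the Laguerre equation x y'' + (1 - x) y' + n y = 0 with n = 8; the polynomial solution is L_8(x).
With y = sum_k a_k x^k, matching x^k gives (k+1)k a_{k+1} + (k+1) a_{k+1} - k a_k + n a_k = 0, i.e. (k+1)^2 a_{k+1} = (k - n) a_k = (k - 8) a_k. The right side vanishes at k = 8, so the series terminates at degree 8.
Standard normalization L_n(0) = 1 gives a_0 = 1. Work upward with a_{k+1} = (k - 8) a_k / (k+1)^2:
  a_1 = (0 - 8)(1) / 1^2 = -8/1 = -8
  a_2 = (1 - 8)(-8) / 2^2 = 56/4 = 14
  a_3 = (2 - 8)(14) / 3^2 = -84/9 = -28/3
  a_4 = (3 - 8)(-28/3) / 4^2 = (140/3)/16 = 35/12
  a_5 = (4 - 8)(35/12) / 5^2 = (-35/3)/25 = -7/15
  a_6 = (5 - 8)(-7/15) / 6^2 = (7/5)/36 = 7/180
  a_7 = (6 - 8)(7/180) / 7^2 = (-7/90)/49 = -1/630
  a_8 = (7 - 8)(-1/630) / 8^2 = (1/630)/64 = 1/40320
Hence L_8(x) = x^8/40320 - x^7/630 + 7 x^6/180 - 7 x^5/15 + 35 x^4/12 - 28 x^3/3 + 14 x^2 - 8 x + 1.

L_8(x); series = x^8/40320 - x^7/630 + 7 x^6/180 - 7 x^5/15 + 35 x^4/12 - 28 x^3/3 + 14 x^2 - 8 x + 1


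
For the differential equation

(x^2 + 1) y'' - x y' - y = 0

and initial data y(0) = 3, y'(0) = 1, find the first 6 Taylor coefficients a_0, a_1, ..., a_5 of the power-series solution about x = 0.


Ansatz: y(x) = sum_{n>=0} a_n x^n, so y'(x) = sum_{n>=1} n a_n x^(n-1) and y''(x) = sum_{n>=2} n(n-1) a_n x^(n-2).
Substitute into P(x) y'' + Q(x) y' + R(x) y = 0 with P(x) = x^2 + 1, Q(x) = -x, R(x) = -1, and match powers of x.
Initial conditions: a_0 = 3, a_1 = 1.
Setting the coefficient of each power of x to zero and solving order by order (substituting the coefficients already found):
  x^0: 2 a_2 - a_0 = 0  ->  2 a_2 = a_0 = 3  ->  a_2 = 3/2
  x^1: 6 a_3 - 2 a_1 = 0  ->  6 a_3 = 2 a_1 = 2  ->  a_3 = 1/3
  x^2: 12 a_4 - a_2 = 0  ->  12 a_4 = a_2 = 3/2  ->  a_4 = 1/8
  x^3: 20 a_5 + 2 a_3 = 0  ->  20 a_5 = -2 a_3 = -2/3  ->  a_5 = -1/30
Truncated series: y(x) = 3 + x + (3/2) x^2 + (1/3) x^3 + (1/8) x^4 - (1/30) x^5 + O(x^6).

a_0 = 3; a_1 = 1; a_2 = 3/2; a_3 = 1/3; a_4 = 1/8; a_5 = -1/30


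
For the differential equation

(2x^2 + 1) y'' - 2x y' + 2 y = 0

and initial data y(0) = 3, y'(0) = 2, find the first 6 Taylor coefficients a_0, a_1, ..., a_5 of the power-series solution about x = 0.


Ansatz: y(x) = sum_{n>=0} a_n x^n, so y'(x) = sum_{n>=1} n a_n x^(n-1) and y''(x) = sum_{n>=2} n(n-1) a_n x^(n-2).
Substitute into P(x) y'' + Q(x) y' + R(x) y = 0 with P(x) = 2x^2 + 1, Q(x) = -2x, R(x) = 2, and match powers of x.
Initial conditions: a_0 = 3, a_1 = 2.
Setting the coefficient of each power of x to zero and solving order by order (substituting the coefficients already found):
  x^0: 2 a_2 + 2 a_0 = 0  ->  2 a_2 = -2 a_0 = -6  ->  a_2 = -3
  x^1: 6 a_3 = 0  ->  a_3 = 0
  x^2: 12 a_4 + 2 a_2 = 0  ->  12 a_4 = -2 a_2 = 6  ->  a_4 = 1/2
  x^3: 20 a_5 + 8 a_3 = 0  ->  20 a_5 = -8 a_3 = 0  ->  a_5 = 0
Truncated series: y(x) = 3 + 2 x - 3 x^2 + (1/2) x^4 + O(x^6).

a_0 = 3; a_1 = 2; a_2 = -3; a_3 = 0; a_4 = 1/2; a_5 = 0


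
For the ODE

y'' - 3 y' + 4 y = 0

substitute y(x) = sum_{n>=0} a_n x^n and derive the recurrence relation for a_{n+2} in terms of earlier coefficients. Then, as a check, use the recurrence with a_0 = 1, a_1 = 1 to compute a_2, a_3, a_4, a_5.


Substitute y = sum_n a_n x^n.
y''(x) has coefficient (n+2)(n+1) a_{n+2} at x^n;
-3 y'(x) has coefficient -3 (n+1) a_{n+1} at x^n;
4 y(x) has coefficient 4 a_n at x^n.
Matching x^n: (n+2)(n+1) a_{n+2} - 3 (n+1) a_{n+1} + 4 a_n = 0.
Thus a_{n+2} = [3 (n+1) a_{n+1} - 4 a_n] / ((n+1)(n+2)).

Check with a_0 = 1, a_1 = 1 (apply the recurrence for n = 0, 1, 2, 3): a_0 = 1, a_1 = 1, a_2 = -1/2, a_3 = -7/6, a_4 = -17/24, a_5 = -23/120.

a_(n+2) = [3 (n+1) a_(n+1) - 4 a_n] / ((n+1)(n+2)); check: a_0 = 1, a_1 = 1, a_2 = -1/2, a_3 = -7/6, a_4 = -17/24, a_5 = -23/120


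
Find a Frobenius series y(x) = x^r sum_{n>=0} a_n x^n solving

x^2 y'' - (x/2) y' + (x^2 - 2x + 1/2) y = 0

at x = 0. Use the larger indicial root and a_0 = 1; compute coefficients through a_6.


Write in Frobenius form y'' + (p(x)/x) y' + (q(x)/x^2) y = 0:
  p(x) = -1/2,  q(x) = x^2 - 2x + 1/2.
Indicial equation: r(r-1) + (-1/2) r + (1/2) = 0 -> roots r_1 = 1, r_2 = 1/2.
Take r = r_1 = 1. Let y(x) = x^r sum_{n>=0} a_n x^n with a_0 = 1.
Substitute y = x^r sum a_n x^n and match x^{r+n}. The recurrence is
  D(n) a_n - 2 a_{n-1} + 1 a_{n-2} = 0,  where D(n) = (r+n)(r+n-1) + (-1/2)(r+n) + (1/2).
  a_n = [2 a_{n-1} - 1 a_{n-2}] / D(n).
Since the indicial polynomial factors as (r - r_1)(r - r_2), D(n) = (r_1 + n - r_1)(r_1 + n - r_2) = n(n + 1/2).
Evaluating step by step (a_0 = 1):
  n = 1: D(1) = 1(1 + 1/2) = 3/2; numerator = 2(1) = 2; a_1 = (2)/(3/2) = 4/3
  n = 2: D(2) = 2(2 + 1/2) = 5; numerator = 2(4/3) - 1(1) = 5/3; a_2 = (5/3)/(5) = 1/3
  n = 3: D(3) = 3(3 + 1/2) = 21/2; numerator = 2(1/3) - 1(4/3) = -2/3; a_3 = (-2/3)/(21/2) = -4/63
  n = 4: D(4) = 4(4 + 1/2) = 18; numerator = 2(-4/63) - 1(1/3) = -29/63; a_4 = (-29/63)/(18) = -29/1134
  n = 5: D(5) = 5(5 + 1/2) = 55/2; numerator = 2(-29/1134) - 1(-4/63) = 1/81; a_5 = (1/81)/(55/2) = 2/4455
  n = 6: D(6) = 6(6 + 1/2) = 39; numerator = 2(2/4455) - 1(-29/1134) = 1651/62370; a_6 = (1651/62370)/(39) = 127/187110

r = 1; a_0 = 1; a_1 = 4/3; a_2 = 1/3; a_3 = -4/63; a_4 = -29/1134; a_5 = 2/4455; a_6 = 127/187110


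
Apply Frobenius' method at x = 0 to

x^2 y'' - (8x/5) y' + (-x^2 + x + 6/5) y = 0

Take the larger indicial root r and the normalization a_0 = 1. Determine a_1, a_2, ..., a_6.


Write in Frobenius form y'' + (p(x)/x) y' + (q(x)/x^2) y = 0:
  p(x) = -8/5,  q(x) = -x^2 + x + 6/5.
Indicial equation: r(r-1) + (-8/5) r + (6/5) = 0 -> roots r_1 = 2, r_2 = 3/5.
Take r = r_1 = 2. Let y(x) = x^r sum_{n>=0} a_n x^n with a_0 = 1.
Substitute y = x^r sum a_n x^n and match x^{r+n}. The recurrence is
  D(n) a_n + 1 a_{n-1} - 1 a_{n-2} = 0,  where D(n) = (r+n)(r+n-1) + (-8/5)(r+n) + (6/5).
  a_n = [-1 a_{n-1} + 1 a_{n-2}] / D(n).
Since the indicial polynomial factors as (r - r_1)(r - r_2), D(n) = (r_1 + n - r_1)(r_1 + n - r_2) = n(n + 7/5).
Evaluating step by step (a_0 = 1):
  n = 1: D(1) = 1(1 + 7/5) = 12/5; numerator = -1(1) = -1; a_1 = (-1)/(12/5) = -5/12
  n = 2: D(2) = 2(2 + 7/5) = 34/5; numerator = -1(-5/12) + 1(1) = 17/12; a_2 = (17/12)/(34/5) = 5/24
  n = 3: D(3) = 3(3 + 7/5) = 66/5; numerator = -1(5/24) + 1(-5/12) = -5/8; a_3 = (-5/8)/(66/5) = -25/528
  n = 4: D(4) = 4(4 + 7/5) = 108/5; numerator = -1(-25/528) + 1(5/24) = 45/176; a_4 = (45/176)/(108/5) = 25/2112
  n = 5: D(5) = 5(5 + 7/5) = 32; numerator = -1(25/2112) + 1(-25/528) = -125/2112; a_5 = (-125/2112)/(32) = -125/67584
  n = 6: D(6) = 6(6 + 7/5) = 222/5; numerator = -1(-125/67584) + 1(25/2112) = 925/67584; a_6 = (925/67584)/(222/5) = 125/405504

r = 2; a_0 = 1; a_1 = -5/12; a_2 = 5/24; a_3 = -25/528; a_4 = 25/2112; a_5 = -125/67584; a_6 = 125/405504


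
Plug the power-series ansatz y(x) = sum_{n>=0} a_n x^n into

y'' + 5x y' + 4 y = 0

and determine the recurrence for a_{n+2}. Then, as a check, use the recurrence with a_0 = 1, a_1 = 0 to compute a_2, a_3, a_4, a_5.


Substitute y = sum_n a_n x^n.
y''(x) has coefficient (n+2)(n+1) a_{n+2} at x^n;
5 x y'(x) has coefficient 5 n a_n at x^n (shift);
4 y(x) has coefficient 4 a_n at x^n.
Matching x^n: (n+2)(n+1) a_{n+2} + (5n + 4) a_n = 0.
Thus a_{n+2} = (-5n - 4) / ((n+1)(n+2)) * a_n.

Check with a_0 = 1, a_1 = 0 (apply the recurrence for n = 0, 1, 2, 3): a_0 = 1, a_1 = 0, a_2 = -2, a_3 = 0, a_4 = 7/3, a_5 = 0.

a_(n+2) = (-5n - 4) / ((n+1)(n+2)) * a_n; check: a_0 = 1, a_1 = 0, a_2 = -2, a_3 = 0, a_4 = 7/3, a_5 = 0


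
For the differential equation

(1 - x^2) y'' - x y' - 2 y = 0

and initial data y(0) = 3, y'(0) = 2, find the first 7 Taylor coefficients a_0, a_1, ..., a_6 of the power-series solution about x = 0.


Ansatz: y(x) = sum_{n>=0} a_n x^n, so y'(x) = sum_{n>=1} n a_n x^(n-1) and y''(x) = sum_{n>=2} n(n-1) a_n x^(n-2).
Substitute into P(x) y'' + Q(x) y' + R(x) y = 0 with P(x) = 1 - x^2, Q(x) = -x, R(x) = -2, and match powers of x.
Initial conditions: a_0 = 3, a_1 = 2.
Setting the coefficient of each power of x to zero and solving order by order (substituting the coefficients already found):
  x^0: 2 a_2 - 2 a_0 = 0  ->  2 a_2 = 2 a_0 = 6  ->  a_2 = 3
  x^1: 6 a_3 - 3 a_1 = 0  ->  6 a_3 = 3 a_1 = 6  ->  a_3 = 1
  x^2: 12 a_4 - 6 a_2 = 0  ->  12 a_4 = 6 a_2 = 18  ->  a_4 = 3/2
  x^3: 20 a_5 - 11 a_3 = 0  ->  20 a_5 = 11 a_3 = 11  ->  a_5 = 11/20
  x^4: 30 a_6 - 18 a_4 = 0  ->  30 a_6 = 18 a_4 = 27  ->  a_6 = 9/10
Truncated series: y(x) = 3 + 2 x + 3 x^2 + x^3 + (3/2) x^4 + (11/20) x^5 + (9/10) x^6 + O(x^7).

a_0 = 3; a_1 = 2; a_2 = 3; a_3 = 1; a_4 = 3/2; a_5 = 11/20; a_6 = 9/10


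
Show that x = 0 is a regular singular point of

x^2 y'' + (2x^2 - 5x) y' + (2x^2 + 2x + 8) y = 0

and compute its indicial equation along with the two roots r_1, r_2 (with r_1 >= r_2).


Divide by x^2 to reach normal form y'' + P_1(x) y' + P_2(x) y = 0 with P_1(x) = 2 - 5/x and P_2(x) = 2 + 2/x + 8/x^2.
x = 0 is a singular point because the y'-coefficient 2 - 5/x has a pole at x = 0 and the y-coefficient 2 + 2/x + 8/x^2 has a pole at x = 0.
It is a regular singular point because x P_1(x) = p(x) = 2x - 5 and x^2 P_2(x) = q(x) = 2x^2 + 2x + 8 are polynomials, hence analytic at x = 0.
p(0) = -5,  q(0) = 8.
Indicial equation: r(r-1) + p(0) r + q(0) = 0, i.e. r^2 + (p(0) - 1) r + q(0) = 0, i.e. r^2 - 6 r + 8 = 0.
Discriminant: (-6)^2 - 4(8) = 4, so r = (6 ± 2)/2.
Solving: r_1 = 4, r_2 = 2.

indicial: r^2 - 6 r + 8 = 0; roots r_1 = 4, r_2 = 2


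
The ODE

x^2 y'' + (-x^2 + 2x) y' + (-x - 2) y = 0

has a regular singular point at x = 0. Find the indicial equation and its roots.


Divide by x^2 to reach normal form y'' + P_1(x) y' + P_2(x) y = 0 with P_1(x) = -1 + 2/x and P_2(x) = -1/x - 2/x^2.
x = 0 is a singular point because the y'-coefficient -1 + 2/x has a pole at x = 0 and the y-coefficient -1/x - 2/x^2 has a pole at x = 0.
It is a regular singular point because x P_1(x) = p(x) = 2 - x and x^2 P_2(x) = q(x) = -x - 2 are polynomials, hence analytic at x = 0.
p(0) = 2,  q(0) = -2.
Indicial equation: r(r-1) + p(0) r + q(0) = 0, i.e. r^2 + (p(0) - 1) r + q(0) = 0, i.e. r^2 + 1 r - 2 = 0.
Discriminant: (1)^2 - 4(-2) = 9, so r = (-1 ± 3)/2.
Solving: r_1 = 1, r_2 = -2.

indicial: r^2 + 1 r - 2 = 0; roots r_1 = 1, r_2 = -2


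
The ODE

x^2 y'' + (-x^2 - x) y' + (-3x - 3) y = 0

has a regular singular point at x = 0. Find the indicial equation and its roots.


Divide by x^2 to reach normal form y'' + P_1(x) y' + P_2(x) y = 0 with P_1(x) = -1 - 1/x and P_2(x) = -3/x - 3/x^2.
x = 0 is a singular point because the y'-coefficient -1 - 1/x has a pole at x = 0 and the y-coefficient -3/x - 3/x^2 has a pole at x = 0.
It is a regular singular point because x P_1(x) = p(x) = -x - 1 and x^2 P_2(x) = q(x) = -3x - 3 are polynomials, hence analytic at x = 0.
p(0) = -1,  q(0) = -3.
Indicial equation: r(r-1) + p(0) r + q(0) = 0, i.e. r^2 + (p(0) - 1) r + q(0) = 0, i.e. r^2 - 2 r - 3 = 0.
Discriminant: (-2)^2 - 4(-3) = 16, so r = (2 ± 4)/2.
Solving: r_1 = 3, r_2 = -1.

indicial: r^2 - 2 r - 3 = 0; roots r_1 = 3, r_2 = -1


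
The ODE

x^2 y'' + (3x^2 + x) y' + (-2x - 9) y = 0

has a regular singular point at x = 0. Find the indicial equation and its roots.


Divide by x^2 to reach normal form y'' + P_1(x) y' + P_2(x) y = 0 with P_1(x) = 3 + 1/x and P_2(x) = -2/x - 9/x^2.
x = 0 is a singular point because the y'-coefficient 3 + 1/x has a pole at x = 0 and the y-coefficient -2/x - 9/x^2 has a pole at x = 0.
It is a regular singular point because x P_1(x) = p(x) = 3x + 1 and x^2 P_2(x) = q(x) = -2x - 9 are polynomials, hence analytic at x = 0.
p(0) = 1,  q(0) = -9.
Indicial equation: r(r-1) + p(0) r + q(0) = 0, i.e. r^2 + (p(0) - 1) r + q(0) = 0, i.e. r^2 - 9 = 0.
Discriminant: (0)^2 - 4(-9) = 36, so r = (0 ± 6)/2.
Solving: r_1 = 3, r_2 = -3.

indicial: r^2 - 9 = 0; roots r_1 = 3, r_2 = -3


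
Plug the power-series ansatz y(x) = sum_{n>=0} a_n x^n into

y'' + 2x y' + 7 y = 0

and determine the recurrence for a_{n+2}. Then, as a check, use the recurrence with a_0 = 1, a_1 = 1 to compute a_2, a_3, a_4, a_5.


Substitute y = sum_n a_n x^n.
y''(x) has coefficient (n+2)(n+1) a_{n+2} at x^n;
2 x y'(x) has coefficient 2 n a_n at x^n (shift);
7 y(x) has coefficient 7 a_n at x^n.
Matching x^n: (n+2)(n+1) a_{n+2} + (2n + 7) a_n = 0.
Thus a_{n+2} = (-2n - 7) / ((n+1)(n+2)) * a_n.

Check with a_0 = 1, a_1 = 1 (apply the recurrence for n = 0, 1, 2, 3): a_0 = 1, a_1 = 1, a_2 = -7/2, a_3 = -3/2, a_4 = 77/24, a_5 = 39/40.

a_(n+2) = (-2n - 7) / ((n+1)(n+2)) * a_n; check: a_0 = 1, a_1 = 1, a_2 = -7/2, a_3 = -3/2, a_4 = 77/24, a_5 = 39/40


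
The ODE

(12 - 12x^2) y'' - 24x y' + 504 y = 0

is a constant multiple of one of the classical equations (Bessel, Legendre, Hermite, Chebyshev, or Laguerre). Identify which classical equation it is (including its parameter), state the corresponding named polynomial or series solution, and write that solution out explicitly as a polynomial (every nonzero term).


All three coefficients share the factor 12; dividing through by 12 gives  (1 - x^2) y'' - 2x y' + 42 y = 0.
This matches the Legendre equation (1 - x^2) y'' - 2x y' + n(n+1) y = 0 (note the -2x y' term) with n(n+1) = 42, so n = 6; the polynomial solution is P_6(x).
With y = sum_k a_k x^k, matching x^k gives (k+2)(k+1) a_{k+2} = [k(k+1) - n(n+1)] a_k = (k - 6)(k + 7) a_k. The right side vanishes at k = 6, so the series with the parity of 6 terminates at degree 6.
Standard normalization (P_n(1) = 1): leading coefficient (2n)!/(2^n (n!)^2) = 479001600/(64*518400) = 231/16, so a_6 = 231/16. Work downward with a_k = (k+1)(k+2) a_{k+2} / ((k - 6)(k + 7)):
  a_4 = (5)(6)(231/16) / ((4 - 6)(4 + 7)) = (3465/8)/(-22) = -315/16
  a_2 = (3)(4)(-315/16) / ((2 - 6)(2 + 7)) = (-945/4)/(-36) = 105/16
  a_0 = (1)(2)(105/16) / ((0 - 6)(0 + 7)) = (105/8)/(-42) = -5/16
Hence P_6(x) = 231 x^6/16 - 315 x^4/16 + 105 x^2/16 - 5/16.

P_6(x); series = 231 x^6/16 - 315 x^4/16 + 105 x^2/16 - 5/16


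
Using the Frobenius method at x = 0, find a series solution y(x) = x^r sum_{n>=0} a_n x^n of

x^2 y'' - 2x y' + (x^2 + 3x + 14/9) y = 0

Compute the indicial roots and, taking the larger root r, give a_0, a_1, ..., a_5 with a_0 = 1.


Write in Frobenius form y'' + (p(x)/x) y' + (q(x)/x^2) y = 0:
  p(x) = -2,  q(x) = x^2 + 3x + 14/9.
Indicial equation: r(r-1) + (-2) r + (14/9) = 0 -> roots r_1 = 7/3, r_2 = 2/3.
Take r = r_1 = 7/3. Let y(x) = x^r sum_{n>=0} a_n x^n with a_0 = 1.
Substitute y = x^r sum a_n x^n and match x^{r+n}. The recurrence is
  D(n) a_n + 3 a_{n-1} + 1 a_{n-2} = 0,  where D(n) = (r+n)(r+n-1) + (-2)(r+n) + (14/9).
  a_n = [-3 a_{n-1} - 1 a_{n-2}] / D(n).
Since the indicial polynomial factors as (r - r_1)(r - r_2), D(n) = (r_1 + n - r_1)(r_1 + n - r_2) = n(n + 5/3).
Evaluating step by step (a_0 = 1):
  n = 1: D(1) = 1(1 + 5/3) = 8/3; numerator = -3(1) = -3; a_1 = (-3)/(8/3) = -9/8
  n = 2: D(2) = 2(2 + 5/3) = 22/3; numerator = -3(-9/8) - 1(1) = 19/8; a_2 = (19/8)/(22/3) = 57/176
  n = 3: D(3) = 3(3 + 5/3) = 14; numerator = -3(57/176) - 1(-9/8) = 27/176; a_3 = (27/176)/(14) = 27/2464
  n = 4: D(4) = 4(4 + 5/3) = 68/3; numerator = -3(27/2464) - 1(57/176) = -879/2464; a_4 = (-879/2464)/(68/3) = -2637/167552
  n = 5: D(5) = 5(5 + 5/3) = 100/3; numerator = -3(-2637/167552) - 1(27/2464) = 6075/167552; a_5 = (6075/167552)/(100/3) = 729/670208

r = 7/3; a_0 = 1; a_1 = -9/8; a_2 = 57/176; a_3 = 27/2464; a_4 = -2637/167552; a_5 = 729/670208


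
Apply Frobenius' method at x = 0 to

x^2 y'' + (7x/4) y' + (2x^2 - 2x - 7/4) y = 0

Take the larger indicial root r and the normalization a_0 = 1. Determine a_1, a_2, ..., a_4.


Write in Frobenius form y'' + (p(x)/x) y' + (q(x)/x^2) y = 0:
  p(x) = 7/4,  q(x) = 2x^2 - 2x - 7/4.
Indicial equation: r(r-1) + (7/4) r + (-7/4) = 0 -> roots r_1 = 1, r_2 = -7/4.
Take r = r_1 = 1. Let y(x) = x^r sum_{n>=0} a_n x^n with a_0 = 1.
Substitute y = x^r sum a_n x^n and match x^{r+n}. The recurrence is
  D(n) a_n - 2 a_{n-1} + 2 a_{n-2} = 0,  where D(n) = (r+n)(r+n-1) + (7/4)(r+n) + (-7/4).
  a_n = [2 a_{n-1} - 2 a_{n-2}] / D(n).
Since the indicial polynomial factors as (r - r_1)(r - r_2), D(n) = (r_1 + n - r_1)(r_1 + n - r_2) = n(n + 11/4).
Evaluating step by step (a_0 = 1):
  n = 1: D(1) = 1(1 + 11/4) = 15/4; numerator = 2(1) = 2; a_1 = (2)/(15/4) = 8/15
  n = 2: D(2) = 2(2 + 11/4) = 19/2; numerator = 2(8/15) - 2(1) = -14/15; a_2 = (-14/15)/(19/2) = -28/285
  n = 3: D(3) = 3(3 + 11/4) = 69/4; numerator = 2(-28/285) - 2(8/15) = -24/19; a_3 = (-24/19)/(69/4) = -32/437
  n = 4: D(4) = 4(4 + 11/4) = 27; numerator = 2(-32/437) - 2(-28/285) = 328/6555; a_4 = (328/6555)/(27) = 328/176985

r = 1; a_0 = 1; a_1 = 8/15; a_2 = -28/285; a_3 = -32/437; a_4 = 328/176985


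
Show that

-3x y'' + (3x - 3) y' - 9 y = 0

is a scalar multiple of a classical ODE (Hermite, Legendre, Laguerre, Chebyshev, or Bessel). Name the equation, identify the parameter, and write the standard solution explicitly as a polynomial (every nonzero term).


All three coefficients share the factor -3; dividing through by -3 gives  x y'' + (1 - x) y' + 3 y = 0.
This matches the Laguerre equation x y'' + (1 - x) y' + n y = 0 with n = 3; the polynomial solution is L_3(x).
With y = sum_k a_k x^k, matching x^k gives (k+1)k a_{k+1} + (k+1) a_{k+1} - k a_k + n a_k = 0, i.e. (k+1)^2 a_{k+1} = (k - n) a_k = (k - 3) a_k. The right side vanishes at k = 3, so the series terminates at degree 3.
Standard normalization L_n(0) = 1 gives a_0 = 1. Work upward with a_{k+1} = (k - 3) a_k / (k+1)^2:
  a_1 = (0 - 3)(1) / 1^2 = -3/1 = -3
  a_2 = (1 - 3)(-3) / 2^2 = 6/4 = 3/2
  a_3 = (2 - 3)(3/2) / 3^2 = (-3/2)/9 = -1/6
Hence L_3(x) = -x^3/6 + 3 x^2/2 - 3 x + 1.

L_3(x); series = -x^3/6 + 3 x^2/2 - 3 x + 1


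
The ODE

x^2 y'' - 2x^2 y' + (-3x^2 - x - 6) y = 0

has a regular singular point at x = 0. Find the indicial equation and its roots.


Divide by x^2 to reach normal form y'' + P_1(x) y' + P_2(x) y = 0 with P_1(x) = -2 and P_2(x) = -3 - 1/x - 6/x^2.
x = 0 is a singular point because the y-coefficient -3 - 1/x - 6/x^2 has a pole at x = 0.
It is a regular singular point because x P_1(x) = p(x) = -2x and x^2 P_2(x) = q(x) = -3x^2 - x - 6 are polynomials, hence analytic at x = 0.
p(0) = 0,  q(0) = -6.
Indicial equation: r(r-1) + p(0) r + q(0) = 0, i.e. r^2 + (p(0) - 1) r + q(0) = 0, i.e. r^2 - 1 r - 6 = 0.
Discriminant: (-1)^2 - 4(-6) = 25, so r = (1 ± 5)/2.
Solving: r_1 = 3, r_2 = -2.

indicial: r^2 - 1 r - 6 = 0; roots r_1 = 3, r_2 = -2


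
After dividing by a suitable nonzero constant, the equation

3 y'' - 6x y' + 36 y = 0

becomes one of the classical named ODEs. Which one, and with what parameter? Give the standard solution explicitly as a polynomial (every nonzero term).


All three coefficients share the factor 3; dividing through by 3 gives  y'' - 2x y' + 12 y = 0.
This matches the Hermite equation y'' - 2x y' + 2n y = 0 with 2n = 12, so n = 6; the polynomial solution is H_6(x).
With y = sum_k a_k x^k, matching x^k gives (k+2)(k+1) a_{k+2} = 2(k - n) a_k = 2(k - 6) a_k. The right side vanishes at k = 6, so the series with the parity of 6 terminates at degree 6.
Standard normalization: leading coefficient of H_n is 2^n, so a_6 = 2^6 = 64. Work downward with a_k = (k+1)(k+2) a_{k+2} / (2(k - n)):
  a_4 = (5)(6)(64) / (2(4 - 6)) = 1920/(-4) = -480
  a_2 = (3)(4)(-480) / (2(2 - 6)) = -5760/(-8) = 720
  a_0 = (1)(2)(720) / (2(0 - 6)) = 1440/(-12) = -120
Hence H_6(x) = 64 x^6 - 480 x^4 + 720 x^2 - 120.

H_6(x); series = 64 x^6 - 480 x^4 + 720 x^2 - 120


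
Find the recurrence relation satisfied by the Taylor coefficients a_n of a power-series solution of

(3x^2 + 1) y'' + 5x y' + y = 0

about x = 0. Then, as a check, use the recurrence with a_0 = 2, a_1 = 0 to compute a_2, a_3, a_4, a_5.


Substitute y = sum_n a_n x^n.
(1 + 3 x^2) y'' contributes (n+2)(n+1) a_{n+2} + 3 n(n-1) a_n at x^n.
5 x y'(x) contributes 5 n a_n at x^n.
y(x) contributes 1 a_n at x^n.
Matching x^n: (n+2)(n+1) a_{n+2} + (3 n(n-1) + 5 n + 1) a_n = 0.
Thus a_{n+2} = (-3 n(n-1) - 5 n - 1) / ((n+1)(n+2)) * a_n.

Check with a_0 = 2, a_1 = 0 (apply the recurrence for n = 0, 1, 2, 3): a_0 = 2, a_1 = 0, a_2 = -1, a_3 = 0, a_4 = 17/12, a_5 = 0.

a_(n+2) = (-3 n(n-1) - 5 n - 1) / ((n+1)(n+2)) * a_n; check: a_0 = 2, a_1 = 0, a_2 = -1, a_3 = 0, a_4 = 17/12, a_5 = 0


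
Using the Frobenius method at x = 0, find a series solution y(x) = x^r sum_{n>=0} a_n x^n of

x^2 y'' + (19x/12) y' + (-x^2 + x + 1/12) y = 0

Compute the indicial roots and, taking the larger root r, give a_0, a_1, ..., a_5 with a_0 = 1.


Write in Frobenius form y'' + (p(x)/x) y' + (q(x)/x^2) y = 0:
  p(x) = 19/12,  q(x) = -x^2 + x + 1/12.
Indicial equation: r(r-1) + (19/12) r + (1/12) = 0 -> roots r_1 = -1/4, r_2 = -1/3.
Take r = r_1 = -1/4. Let y(x) = x^r sum_{n>=0} a_n x^n with a_0 = 1.
Substitute y = x^r sum a_n x^n and match x^{r+n}. The recurrence is
  D(n) a_n + 1 a_{n-1} - 1 a_{n-2} = 0,  where D(n) = (r+n)(r+n-1) + (19/12)(r+n) + (1/12).
  a_n = [-1 a_{n-1} + 1 a_{n-2}] / D(n).
Since the indicial polynomial factors as (r - r_1)(r - r_2), D(n) = (r_1 + n - r_1)(r_1 + n - r_2) = n(n + 1/12).
Evaluating step by step (a_0 = 1):
  n = 1: D(1) = 1(1 + 1/12) = 13/12; numerator = -1(1) = -1; a_1 = (-1)/(13/12) = -12/13
  n = 2: D(2) = 2(2 + 1/12) = 25/6; numerator = -1(-12/13) + 1(1) = 25/13; a_2 = (25/13)/(25/6) = 6/13
  n = 3: D(3) = 3(3 + 1/12) = 37/4; numerator = -1(6/13) + 1(-12/13) = -18/13; a_3 = (-18/13)/(37/4) = -72/481
  n = 4: D(4) = 4(4 + 1/12) = 49/3; numerator = -1(-72/481) + 1(6/13) = 294/481; a_4 = (294/481)/(49/3) = 18/481
  n = 5: D(5) = 5(5 + 1/12) = 305/12; numerator = -1(18/481) + 1(-72/481) = -90/481; a_5 = (-90/481)/(305/12) = -216/29341

r = -1/4; a_0 = 1; a_1 = -12/13; a_2 = 6/13; a_3 = -72/481; a_4 = 18/481; a_5 = -216/29341


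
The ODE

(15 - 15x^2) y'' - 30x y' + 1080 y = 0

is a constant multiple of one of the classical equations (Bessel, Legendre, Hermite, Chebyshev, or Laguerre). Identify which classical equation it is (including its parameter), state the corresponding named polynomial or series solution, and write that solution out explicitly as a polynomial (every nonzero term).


All three coefficients share the factor 15; dividing through by 15 gives  (1 - x^2) y'' - 2x y' + 72 y = 0.
This matches the Legendre equation (1 - x^2) y'' - 2x y' + n(n+1) y = 0 (note the -2x y' term) with n(n+1) = 72, so n = 8; the polynomial solution is P_8(x).
With y = sum_k a_k x^k, matching x^k gives (k+2)(k+1) a_{k+2} = [k(k+1) - n(n+1)] a_k = (k - 8)(k + 9) a_k. The right side vanishes at k = 8, so the series with the parity of 8 terminates at degree 8.
Standard normalization (P_n(1) = 1): leading coefficient (2n)!/(2^n (n!)^2) = 20922789888000/(256*1625702400) = 6435/128, so a_8 = 6435/128. Work downward with a_k = (k+1)(k+2) a_{k+2} / ((k - 8)(k + 9)):
  a_6 = (7)(8)(6435/128) / ((6 - 8)(6 + 9)) = (45045/16)/(-30) = -3003/32
  a_4 = (5)(6)(-3003/32) / ((4 - 8)(4 + 9)) = (-45045/16)/(-52) = 3465/64
  a_2 = (3)(4)(3465/64) / ((2 - 8)(2 + 9)) = (10395/16)/(-66) = -315/32
  a_0 = (1)(2)(-315/32) / ((0 - 8)(0 + 9)) = (-315/16)/(-72) = 35/128
Hence P_8(x) = 6435 x^8/128 - 3003 x^6/32 + 3465 x^4/64 - 315 x^2/32 + 35/128.

P_8(x); series = 6435 x^8/128 - 3003 x^6/32 + 3465 x^4/64 - 315 x^2/32 + 35/128


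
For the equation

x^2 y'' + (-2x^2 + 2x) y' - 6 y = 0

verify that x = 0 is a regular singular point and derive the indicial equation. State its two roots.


Divide by x^2 to reach normal form y'' + P_1(x) y' + P_2(x) y = 0 with P_1(x) = -2 + 2/x and P_2(x) = -6/x^2.
x = 0 is a singular point because the y'-coefficient -2 + 2/x has a pole at x = 0 and the y-coefficient -6/x^2 has a pole at x = 0.
It is a regular singular point because x P_1(x) = p(x) = 2 - 2x and x^2 P_2(x) = q(x) = -6 are polynomials, hence analytic at x = 0.
p(0) = 2,  q(0) = -6.
Indicial equation: r(r-1) + p(0) r + q(0) = 0, i.e. r^2 + (p(0) - 1) r + q(0) = 0, i.e. r^2 + 1 r - 6 = 0.
Discriminant: (1)^2 - 4(-6) = 25, so r = (-1 ± 5)/2.
Solving: r_1 = 2, r_2 = -3.

indicial: r^2 + 1 r - 6 = 0; roots r_1 = 2, r_2 = -3


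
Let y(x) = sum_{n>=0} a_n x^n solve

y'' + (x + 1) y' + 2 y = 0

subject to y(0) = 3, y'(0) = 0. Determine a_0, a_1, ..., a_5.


Ansatz: y(x) = sum_{n>=0} a_n x^n, so y'(x) = sum_{n>=1} n a_n x^(n-1) and y''(x) = sum_{n>=2} n(n-1) a_n x^(n-2).
Substitute into P(x) y'' + Q(x) y' + R(x) y = 0 with P(x) = 1, Q(x) = x + 1, R(x) = 2, and match powers of x.
Initial conditions: a_0 = 3, a_1 = 0.
Setting the coefficient of each power of x to zero and solving order by order (substituting the coefficients already found):
  x^0: 2 a_2 + a_1 + 2 a_0 = 0  ->  2 a_2 = -a_1 - 2 a_0 = -6  ->  a_2 = -3
  x^1: 6 a_3 + 2 a_2 + 3 a_1 = 0  ->  6 a_3 = -2 a_2 - 3 a_1 = 6  ->  a_3 = 1
  x^2: 12 a_4 + 3 a_3 + 4 a_2 = 0  ->  12 a_4 = -3 a_3 - 4 a_2 = 9  ->  a_4 = 3/4
  x^3: 20 a_5 + 4 a_4 + 5 a_3 = 0  ->  20 a_5 = -4 a_4 - 5 a_3 = -8  ->  a_5 = -2/5
Truncated series: y(x) = 3 - 3 x^2 + x^3 + (3/4) x^4 - (2/5) x^5 + O(x^6).

a_0 = 3; a_1 = 0; a_2 = -3; a_3 = 1; a_4 = 3/4; a_5 = -2/5
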